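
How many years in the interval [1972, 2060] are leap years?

Years divisible by 4: 1972, 1976, …, 2060 — 23 in all.
2000 is divisible by 400, so still leap.
No century exceptions apply. Count: 23.

23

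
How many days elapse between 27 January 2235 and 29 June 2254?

Day-of-year of January 27, 2235: 27.
Day-of-year of June 29, 2254: 180.
2235 has 365 days, so 365 − 27 = 338 days remain in 2235.
Full years 2236–2253: 13 common + 5 leap = 13×365 + 5×366 = 6575 days.
Total: 338 + 6575 + 180 = 7093 days.

7093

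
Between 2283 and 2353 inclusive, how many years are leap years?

Years divisible by 4: 2284, 2288, …, 2352 — 18 in all.
Of these, 2300 is divisible by 100 but not 400, so not leap.
Leap years: 18 − 1 = 17.

17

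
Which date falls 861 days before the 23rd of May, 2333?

the 13th of January, 2331

Count 861 days before May 23, 2333:
Day-of-year of January 13, 2331: 13.
Day-of-year of May 23, 2333: 143.
2331 has 365 days, so 365 − 13 = 352 days remain in 2331.
Full years: 2332: 366. Sum = 366.
Total: 352 + 366 + 143 = 861 days.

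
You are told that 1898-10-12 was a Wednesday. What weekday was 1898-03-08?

Tuesday

Count forward from the earlier date (March 8, 1898) to the later (October 12, 1898):
March 1898: 31 − 8 = 23 days remain.
Then April (30), May (31), June (30), July (31), August (31), September (30): 30 + 31 + 30 + 31 + 31 + 30 = 183 days.
October 1–12, 1898: 12 days.
Total: 23 + 183 + 12 = 218 days.
218 mod 7 = 1, so 1 day before Wednesday is Tuesday.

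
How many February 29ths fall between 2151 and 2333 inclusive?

44

Years divisible by 4: 2152, 2156, …, 2332 — 46 in all.
Of these, 2200, 2300 are divisible by 100 but not 400, so not leap.
Leap years: 46 − 2 = 44.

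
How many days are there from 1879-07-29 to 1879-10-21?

84

July 1879: 31 − 29 = 2 days remain.
Then August (31), September (30): 31 + 30 = 61 days.
October 1–21, 1879: 21 days.
Total: 2 + 61 + 21 = 84 days.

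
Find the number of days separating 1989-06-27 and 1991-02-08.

June 1989: 30 − 27 = 3 days remain.
Then 19 full months totalling 580 days.
February 1–8, 1991: 8 days (1991 is not a leap year).
Total: 3 + 580 + 8 = 591 days.

591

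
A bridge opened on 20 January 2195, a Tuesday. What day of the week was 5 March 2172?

Count forward from the earlier date (March 5, 2172) to the later (January 20, 2195):
Day-of-year of March 5, 2172: 65.
Day-of-year of January 20, 2195: 20.
2172 has 366 days, so 366 − 65 = 301 days remain in 2172.
Full years 2173–2194: 17 common + 5 leap = 17×365 + 5×366 = 8035 days.
Total: 301 + 8035 + 20 = 8356 days.
8356 mod 7 = 5, so 5 days before Tuesday is Thursday.

Thursday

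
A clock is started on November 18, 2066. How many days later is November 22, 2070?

1465

November 18, 2066 → November 18, 2067: 365 days.
November 18, 2067 → November 18, 2068: 366 days (2068 is a leap year).
November 18, 2068 → November 18, 2069: 365 days.
November 18, 2069 → November 18, 2070: 365 days.
Within November 2070: 22 − 18 = 4 days.
Total: 1465 days.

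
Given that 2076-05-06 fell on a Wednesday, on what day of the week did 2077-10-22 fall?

Friday

May 6, 2076 → May 6, 2077: 365 days.
May 2077: 31 − 6 = 25 days remain.
Then June (30), July (31), August (31), September (30): 30 + 31 + 31 + 30 = 122 days.
October 1–22, 2077: 22 days.
Residual: 169 days.
Total: 534 days.
534 mod 7 = 2, so 2 days after Wednesday is Friday.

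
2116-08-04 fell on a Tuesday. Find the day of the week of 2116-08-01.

Count forward from the earlier date (August 1, 2116) to the later (August 4, 2116):
Within August 2116: 4 − 1 = 3 days.
3 mod 7 = 3, so 3 days before Tuesday is Saturday.

Saturday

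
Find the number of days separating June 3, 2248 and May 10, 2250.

706

June 3, 2248 → June 3, 2249: 365 days.
June 2249: 30 − 3 = 27 days remain.
Then 10 full months totalling 304 days.
May 1–10, 2250: 10 days.
Residual: 341 days.
Total: 706 days.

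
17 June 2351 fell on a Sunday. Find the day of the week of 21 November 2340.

Count forward from the earlier date (November 21, 2340) to the later (June 17, 2351):
Day-of-year of November 21, 2340: 326.
Day-of-year of June 17, 2351: 168.
2340 has 366 days, so 366 − 326 = 40 days remain in 2340.
Full years 2341–2350: 8 common + 2 leap = 8×365 + 2×366 = 3652 days.
Total: 40 + 3652 + 168 = 3860 days.
3860 mod 7 = 3, so 3 days before Sunday is Thursday.

Thursday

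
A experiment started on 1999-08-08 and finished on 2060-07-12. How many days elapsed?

22254

Day-of-year of August 8, 1999: 220.
Day-of-year of July 12, 2060: 194.
1999 has 365 days, so 365 − 220 = 145 days remain in 1999.
Full years 2000–2059: 45 common + 15 leap = 45×365 + 15×366 = 21915 days.
Total: 145 + 21915 + 194 = 22254 days.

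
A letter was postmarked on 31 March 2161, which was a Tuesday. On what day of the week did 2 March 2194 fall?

Sunday

Day-of-year of March 31, 2161: 90.
Day-of-year of March 2, 2194: 61.
2161 has 365 days, so 365 − 90 = 275 days remain in 2161.
Full years 2162–2193: 24 common + 8 leap = 24×365 + 8×366 = 11688 days.
Total: 275 + 11688 + 61 = 12024 days.
12024 mod 7 = 5, so 5 days after Tuesday is Sunday.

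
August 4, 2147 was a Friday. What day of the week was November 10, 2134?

Wednesday

Count forward from the earlier date (November 10, 2134) to the later (August 4, 2147):
From November 10, 2134 to November 10, 2146: 12 years, of which 3 contain a Feb 29 — 9×365 + 3×366 = 4383 days.
November 2146: 30 − 10 = 20 days remain.
Then December (31), January (31), February 2147 (28), March (31), April (30), May (31), June (30), July (31): 31 + 31 + 28 + 31 + 30 + 31 + 30 + 31 = 243 days.
August 1–4, 2147: 4 days.
Residual: 267 days.
Total: 4650 days.
4650 mod 7 = 2, so 2 days before Friday is Wednesday.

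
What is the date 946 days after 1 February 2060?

4 September 2062

Count 946 days after February 1, 2060:
February 1, 2060 → February 1, 2061: 366 days (2060 is a leap year).
February 1, 2061 → February 1, 2062: 365 days.
February 2062: 28 − 1 = 27 days remain (2062 is not a leap year, so February has 28 days).
Then March (31), April (30), May (31), June (30), July (31), August (31): 31 + 30 + 31 + 30 + 31 + 31 = 184 days.
September 1–4, 2062: 4 days.
Residual: 215 days.
Total: 946 days.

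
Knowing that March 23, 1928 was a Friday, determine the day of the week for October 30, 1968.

Wednesday

From March 23, 1928 to March 23, 1968: 40 years, of which 10 contain a Feb 29 — 30×365 + 10×366 = 14610 days.
March 1968: 31 − 23 = 8 days remain.
Then April (30), May (31), June (30), July (31), August (31), September (30): 30 + 31 + 30 + 31 + 31 + 30 = 183 days.
October 1–30, 1968: 30 days.
Residual: 221 days.
Total: 14831 days.
14831 mod 7 = 5, so 5 days after Friday is Wednesday.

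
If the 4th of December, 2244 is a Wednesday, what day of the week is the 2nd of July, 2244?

Tuesday

Count forward from the earlier date (July 2, 2244) to the later (December 4, 2244):
July 2244: 31 − 2 = 29 days remain.
Then August (31), September (30), October (31), November (30): 31 + 30 + 31 + 30 = 122 days.
December 1–4, 2244: 4 days.
Total: 29 + 122 + 4 = 155 days.
155 mod 7 = 1, so 1 day before Wednesday is Tuesday.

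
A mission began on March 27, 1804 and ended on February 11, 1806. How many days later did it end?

686

March 1804: 31 − 27 = 4 days remain.
Then 22 full months totalling 671 days.
February 1–11, 1806: 11 days (1806 is not a leap year).
Total: 4 + 671 + 11 = 686 days.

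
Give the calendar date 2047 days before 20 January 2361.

14 June 2355

Count 2047 days before January 20, 2361:
June 14, 2355 → June 14, 2356: 366 days (2356 is a leap year).
June 14, 2356 → June 14, 2357: 365 days.
June 14, 2357 → June 14, 2358: 365 days.
June 14, 2358 → June 14, 2359: 365 days.
June 14, 2359 → June 14, 2360: 366 days (2360 is a leap year).
June 2360: 30 − 14 = 16 days remain.
Then July (31), August (31), September (30), October (31), November (30), December (31): 31 + 31 + 30 + 31 + 30 + 31 = 184 days.
January 1–20, 2361: 20 days.
Residual: 220 days.
Total: 2047 days.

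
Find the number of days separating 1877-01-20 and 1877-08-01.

193

January 1877: 31 − 20 = 11 days remain.
Then February 1877 (28), March (31), April (30), May (31), June (30), July (31): 28 + 31 + 30 + 31 + 30 + 31 = 181 days.
August 1, 1877: 1 day.
Total: 11 + 181 + 1 = 193 days.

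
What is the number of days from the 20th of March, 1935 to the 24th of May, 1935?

March 1935: 31 − 20 = 11 days remain.
Then April (30): 30 days.
May 1–24, 1935: 24 days.
Total: 11 + 30 + 24 = 65 days.

65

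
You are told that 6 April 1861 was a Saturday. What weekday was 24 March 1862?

Monday

Day-of-year of April 6, 1861: 96.
Day-of-year of March 24, 1862: 83.
1861 has 365 days, so 365 − 96 = 269 days remain in 1861.
Total: 269 + 83 = 352 days.
352 mod 7 = 2, so 2 days after Saturday is Monday.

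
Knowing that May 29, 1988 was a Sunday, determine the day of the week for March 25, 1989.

Saturday

Day-of-year of May 29, 1988: 150.
Day-of-year of March 25, 1989: 84.
1988 has 366 days, so 366 − 150 = 216 days remain in 1988.
Total: 216 + 84 = 300 days.
300 mod 7 = 6, so 6 days after Sunday is Saturday.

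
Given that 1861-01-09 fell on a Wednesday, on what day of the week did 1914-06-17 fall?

Wednesday

Day-of-year of January 9, 1861: 9.
Day-of-year of June 17, 1914: 168.
1861 has 365 days, so 365 − 9 = 356 days remain in 1861.
Full years 1862–1913: 40 common + 12 leap = 40×365 + 12×366 = 18992 days.
Total: 356 + 18992 + 168 = 19516 days.
19516 is a multiple of 7, so 1914-06-17 falls on the same weekday: Wednesday.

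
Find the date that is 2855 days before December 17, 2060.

February 22, 2053

Count 2855 days before December 17, 2060:
From February 22, 2053 to February 22, 2060: 7 years, of which 1 contains a Feb 29 — 6×365 + 1×366 = 2556 days.
February 2060: 29 − 22 = 7 days remain (2060 is a leap year, so February has 29 days).
Then 9 full months totalling 275 days.
December 1–17, 2060: 17 days.
Residual: 299 days.
Total: 2855 days.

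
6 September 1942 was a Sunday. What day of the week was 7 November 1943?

Sunday

Day-of-year of September 6, 1942: 249.
Day-of-year of November 7, 1943: 311.
1942 has 365 days, so 365 − 249 = 116 days remain in 1942.
Total: 116 + 311 = 427 days.
427 is a multiple of 7, so 7 November 1943 falls on the same weekday: Sunday.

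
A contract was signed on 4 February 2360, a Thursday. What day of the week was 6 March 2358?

Count forward from the earlier date (March 6, 2358) to the later (February 4, 2360):
March 2358: 31 − 6 = 25 days remain.
Then 22 full months totalling 671 days.
February 1–4, 2360: 4 days (2360 is a leap year).
Total: 25 + 671 + 4 = 700 days.
700 is a multiple of 7, so 6 March 2358 falls on the same weekday: Thursday.

Thursday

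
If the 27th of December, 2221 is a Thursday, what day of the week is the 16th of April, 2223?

December 27, 2221 → December 27, 2222: 365 days.
December 2222: 31 − 27 = 4 days remain.
Then January (31), February 2223 (28), March (31): 31 + 28 + 31 = 90 days.
April 1–16, 2223: 16 days.
Residual: 110 days.
Total: 475 days.
475 mod 7 = 6, so 6 days after Thursday is Wednesday.

Wednesday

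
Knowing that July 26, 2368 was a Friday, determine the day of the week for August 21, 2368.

Wednesday

July 2368: 31 − 26 = 5 days remain.
August 1–21, 2368: 21 days.
Total: 5 + 21 = 26 days.
26 mod 7 = 5, so 5 days after Friday is Wednesday.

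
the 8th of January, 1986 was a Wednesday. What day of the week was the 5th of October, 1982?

Tuesday

Count forward from the earlier date (October 5, 1982) to the later (January 8, 1986):
October 5, 1982 → October 5, 1983: 365 days.
October 5, 1983 → October 5, 1984: 366 days (1984 is a leap year).
October 5, 1984 → October 5, 1985: 365 days.
October 1985: 31 − 5 = 26 days remain.
Then November (30), December (31): 30 + 31 = 61 days.
January 1–8, 1986: 8 days.
Residual: 95 days.
Total: 1191 days.
1191 mod 7 = 1, so 1 day before Wednesday is Tuesday.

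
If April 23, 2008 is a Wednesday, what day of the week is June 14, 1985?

Count forward from the earlier date (June 14, 1985) to the later (April 23, 2008):
From June 14, 1985 to June 14, 2007: 22 years, of which 5 contain a Feb 29 — 17×365 + 5×366 = 8035 days.
(2000 is a leap year (divisible by 400).)
June 2007: 30 − 14 = 16 days remain.
Then 9 full months totalling 275 days.
April 1–23, 2008: 23 days.
Residual: 314 days.
Total: 8349 days.
8349 mod 7 = 5, so 5 days before Wednesday is Friday.

Friday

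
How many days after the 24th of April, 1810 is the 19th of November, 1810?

209

April 1810: 30 − 24 = 6 days remain.
Then May (31), June (30), July (31), August (31), September (30), October (31): 31 + 30 + 31 + 31 + 30 + 31 = 184 days.
November 1–19, 1810: 19 days.
Total: 6 + 184 + 19 = 209 days.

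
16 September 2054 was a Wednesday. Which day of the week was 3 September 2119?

From September 16, 2054 to September 16, 2118: 64 years, of which 15 contain a Feb 29 — 49×365 + 15×366 = 23375 days.
(2100 is not a leap year (divisible by 100 but not 400).)
September 2118: 30 − 16 = 14 days remain.
Then 11 full months totalling 335 days.
September 1–3, 2119: 3 days.
Residual: 352 days.
Total: 23727 days.
23727 mod 7 = 4, so 4 days after Wednesday is Sunday.

Sunday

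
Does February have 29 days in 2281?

No

2281 is not a leap year.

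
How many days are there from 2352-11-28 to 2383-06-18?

11159

From November 28, 2352 to November 28, 2382: 30 years, of which 7 contain a Feb 29 — 23×365 + 7×366 = 10957 days.
November 2382: 30 − 28 = 2 days remain.
Then December (31), January (31), February 2383 (28), March (31), April (30), May (31): 31 + 31 + 28 + 31 + 30 + 31 = 182 days.
June 1–18, 2383: 18 days.
Residual: 202 days.
Total: 11159 days.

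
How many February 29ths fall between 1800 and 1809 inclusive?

Years divisible by 4 in [1800, 1809]: 1800, 1804, 1808.
Of these, 1800 is divisible by 100 but not 400, so not leap.
Leap years: 3 − 1 = 2.

2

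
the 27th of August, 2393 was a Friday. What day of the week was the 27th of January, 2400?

Thursday

Day-of-year of August 27, 2393: 239.
Day-of-year of January 27, 2400: 27.
2393 has 365 days, so 365 − 239 = 126 days remain in 2393.
Full years: 2394: 365; 2395: 365; 2396: 366; 2397: 365; 2398: 365; 2399: 365. Sum = 2191.
Total: 126 + 2191 + 27 = 2344 days.
2344 mod 7 = 6, so 6 days after Friday is Thursday.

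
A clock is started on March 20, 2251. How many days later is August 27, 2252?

526

March 20, 2251 → March 20, 2252: 366 days (2252 is a leap year).
March 2252: 31 − 20 = 11 days remain.
Then April (30), May (31), June (30), July (31): 30 + 31 + 30 + 31 = 122 days.
August 1–27, 2252: 27 days.
Residual: 160 days.
Total: 526 days.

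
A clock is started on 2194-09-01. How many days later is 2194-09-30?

Within September 2194: 30 − 1 = 29 days.

29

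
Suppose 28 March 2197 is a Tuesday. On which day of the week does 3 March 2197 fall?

Count forward from the earlier date (March 3, 2197) to the later (March 28, 2197):
Within March 2197: 28 − 3 = 25 days.
25 mod 7 = 4, so 4 days before Tuesday is Friday.

Friday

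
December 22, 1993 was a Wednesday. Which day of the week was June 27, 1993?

Sunday

Count forward from the earlier date (June 27, 1993) to the later (December 22, 1993):
June 1993: 30 − 27 = 3 days remain.
Then July (31), August (31), September (30), October (31), November (30): 31 + 31 + 30 + 31 + 30 = 153 days.
December 1–22, 1993: 22 days.
Total: 3 + 153 + 22 = 178 days.
178 mod 7 = 3, so 3 days before Wednesday is Sunday.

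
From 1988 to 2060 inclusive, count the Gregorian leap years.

Years divisible by 4: 1988, 1992, …, 2060 — 19 in all.
2000 is divisible by 400, so still leap.
No century exceptions apply. Count: 19.

19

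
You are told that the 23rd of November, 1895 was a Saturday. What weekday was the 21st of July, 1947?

Monday

Day-of-year of November 23, 1895: 327.
Day-of-year of July 21, 1947: 202.
1895 has 365 days, so 365 − 327 = 38 days remain in 1895.
Full years 1896–1946: 39 common + 12 leap = 39×365 + 12×366 = 18627 days.
Total: 38 + 18627 + 202 = 18867 days.
18867 mod 7 = 2, so 2 days after Saturday is Monday.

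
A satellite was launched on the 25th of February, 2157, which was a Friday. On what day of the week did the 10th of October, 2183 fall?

Friday

Day-of-year of February 25, 2157: 56.
Day-of-year of October 10, 2183: 283.
2157 has 365 days, so 365 − 56 = 309 days remain in 2157.
Full years 2158–2182: 19 common + 6 leap = 19×365 + 6×366 = 9131 days.
Total: 309 + 9131 + 283 = 9723 days.
9723 is a multiple of 7, so the 10th of October, 2183 falls on the same weekday: Friday.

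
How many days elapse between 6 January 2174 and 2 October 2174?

269

January 2174: 31 − 6 = 25 days remain.
Then February 2174 (28), March (31), April (30), May (31), June (30), July (31), August (31), September (30): 28 + 31 + 30 + 31 + 30 + 31 + 31 + 30 = 242 days.
October 1–2, 2174: 2 days.
Total: 25 + 242 + 2 = 269 days.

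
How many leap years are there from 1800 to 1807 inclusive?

1

Years divisible by 4 in [1800, 1807]: 1800, 1804.
Of these, 1800 is divisible by 100 but not 400, so not leap.
Leap years: 2 − 1 = 1.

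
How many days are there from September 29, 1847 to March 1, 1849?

September 29, 1847 → September 29, 1848: 366 days (1848 is a leap year).
September 1848: 30 − 29 = 1 day remains.
Then October (31), November (30), December (31), January (31), February 1849 (28): 31 + 30 + 31 + 31 + 28 = 151 days.
March 1, 1849: 1 day.
Residual: 153 days.
Total: 519 days.

519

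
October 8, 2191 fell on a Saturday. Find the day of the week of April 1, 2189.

Count forward from the earlier date (April 1, 2189) to the later (October 8, 2191):
Day-of-year of April 1, 2189: 91.
Day-of-year of October 8, 2191: 281.
2189 has 365 days, so 365 − 91 = 274 days remain in 2189.
Full years: 2190: 365. Sum = 365.
Total: 274 + 365 + 281 = 920 days.
920 mod 7 = 3, so 3 days before Saturday is Wednesday.

Wednesday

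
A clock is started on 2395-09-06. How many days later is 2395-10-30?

54

September 2395: 30 − 6 = 24 days remain.
October 1–30, 2395: 30 days.
Total: 24 + 30 = 54 days.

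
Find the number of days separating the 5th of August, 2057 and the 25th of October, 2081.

8847

Day-of-year of August 5, 2057: 217.
Day-of-year of October 25, 2081: 298.
2057 has 365 days, so 365 − 217 = 148 days remain in 2057.
Full years 2058–2080: 17 common + 6 leap = 17×365 + 6×366 = 8401 days.
Total: 148 + 8401 + 298 = 8847 days.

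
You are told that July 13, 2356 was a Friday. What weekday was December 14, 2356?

July 2356: 31 − 13 = 18 days remain.
Then August (31), September (30), October (31), November (30): 31 + 30 + 31 + 30 = 122 days.
December 1–14, 2356: 14 days.
Total: 18 + 122 + 14 = 154 days.
154 is a multiple of 7, so December 14, 2356 falls on the same weekday: Friday.

Friday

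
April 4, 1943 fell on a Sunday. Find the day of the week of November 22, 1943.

Monday

April 1943: 30 − 4 = 26 days remain.
Then May (31), June (30), July (31), August (31), September (30), October (31): 31 + 30 + 31 + 31 + 30 + 31 = 184 days.
November 1–22, 1943: 22 days.
Total: 26 + 184 + 22 = 232 days.
232 mod 7 = 1, so 1 day after Sunday is Monday.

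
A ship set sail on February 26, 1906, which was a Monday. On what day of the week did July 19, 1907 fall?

Friday

Day-of-year of February 26, 1906: 57.
Day-of-year of July 19, 1907: 200.
1906 has 365 days, so 365 − 57 = 308 days remain in 1906.
Total: 308 + 200 = 508 days.
508 mod 7 = 4, so 4 days after Monday is Friday.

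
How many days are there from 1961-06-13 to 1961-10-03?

112

June 1961: 30 − 13 = 17 days remain.
Then July (31), August (31), September (30): 31 + 31 + 30 = 92 days.
October 1–3, 1961: 3 days.
Total: 17 + 92 + 3 = 112 days.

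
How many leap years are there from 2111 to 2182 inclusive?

18

Years divisible by 4: 2112, 2116, …, 2180 — 18 in all.
No century exceptions apply. Count: 18.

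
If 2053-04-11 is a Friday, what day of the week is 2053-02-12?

Wednesday

Count forward from the earlier date (February 12, 2053) to the later (April 11, 2053):
February 2053: 28 − 12 = 16 days remain (2053 is not a leap year, so February has 28 days).
Then March (31): 31 days.
April 1–11, 2053: 11 days.
Total: 16 + 31 + 11 = 58 days.
58 mod 7 = 2, so 2 days before Friday is Wednesday.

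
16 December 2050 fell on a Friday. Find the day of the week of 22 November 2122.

Sunday

From December 16, 2050 to December 16, 2121: 71 years, of which 17 contain a Feb 29 — 54×365 + 17×366 = 25932 days.
(2100 is not a leap year (divisible by 100 but not 400).)
December 2121: 31 − 16 = 15 days remain.
Then 10 full months totalling 304 days.
November 1–22, 2122: 22 days.
Residual: 341 days.
Total: 26273 days.
26273 mod 7 = 2, so 2 days after Friday is Sunday.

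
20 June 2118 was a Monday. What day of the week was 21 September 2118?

Wednesday

June 2118: 30 − 20 = 10 days remain.
Then July (31), August (31): 31 + 31 = 62 days.
September 1–21, 2118: 21 days.
Total: 10 + 62 + 21 = 93 days.
93 mod 7 = 2, so 2 days after Monday is Wednesday.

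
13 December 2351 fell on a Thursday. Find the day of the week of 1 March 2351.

Thursday

Count forward from the earlier date (March 1, 2351) to the later (December 13, 2351):
March 2351: 31 − 1 = 30 days remain.
Then April (30), May (31), June (30), July (31), August (31), September (30), October (31), November (30): 30 + 31 + 30 + 31 + 31 + 30 + 31 + 30 = 244 days.
December 1–13, 2351: 13 days.
Total: 30 + 244 + 13 = 287 days.
287 is a multiple of 7, so 1 March 2351 falls on the same weekday: Thursday.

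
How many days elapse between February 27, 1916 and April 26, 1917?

Day-of-year of February 27, 1916: 58.
Day-of-year of April 26, 1917: 116.
1916 has 366 days, so 366 − 58 = 308 days remain in 1916.
Total: 308 + 116 = 424 days.

424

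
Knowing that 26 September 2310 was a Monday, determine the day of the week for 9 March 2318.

Saturday

From September 26, 2310 to September 26, 2317: 7 years, of which 2 contain a Feb 29 — 5×365 + 2×366 = 2557 days.
September 2317: 30 − 26 = 4 days remain.
Then October (31), November (30), December (31), January (31), February 2318 (28): 31 + 30 + 31 + 31 + 28 = 151 days.
March 1–9, 2318: 9 days.
Residual: 164 days.
Total: 2721 days.
2721 mod 7 = 5, so 5 days after Monday is Saturday.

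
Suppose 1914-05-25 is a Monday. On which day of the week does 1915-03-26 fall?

Friday

May 1914: 31 − 25 = 6 days remain.
Then 9 full months totalling 273 days.
March 1–26, 1915: 26 days.
Total: 6 + 273 + 26 = 305 days.
305 mod 7 = 4, so 4 days after Monday is Friday.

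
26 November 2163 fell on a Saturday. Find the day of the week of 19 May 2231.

Thursday

From November 26, 2163 to November 26, 2230: 67 years, of which 16 contain a Feb 29 — 51×365 + 16×366 = 24471 days.
(2200 is not a leap year (divisible by 100 but not 400).)
November 2230: 30 − 26 = 4 days remain.
Then December (31), January (31), February 2231 (28), March (31), April (30): 31 + 31 + 28 + 31 + 30 = 151 days.
May 1–19, 2231: 19 days.
Residual: 174 days.
Total: 24645 days.
24645 mod 7 = 5, so 5 days after Saturday is Thursday.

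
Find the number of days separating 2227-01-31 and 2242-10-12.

5733

Day-of-year of January 31, 2227: 31.
Day-of-year of October 12, 2242: 285.
2227 has 365 days, so 365 − 31 = 334 days remain in 2227.
Full years 2228–2241: 10 common + 4 leap = 10×365 + 4×366 = 5114 days.
Total: 334 + 5114 + 285 = 5733 days.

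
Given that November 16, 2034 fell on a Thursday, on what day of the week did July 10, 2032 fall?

Count forward from the earlier date (July 10, 2032) to the later (November 16, 2034):
July 10, 2032 → July 10, 2033: 365 days.
July 10, 2033 → July 10, 2034: 365 days.
July 2034: 31 − 10 = 21 days remain.
Then August (31), September (30), October (31): 31 + 30 + 31 = 92 days.
November 1–16, 2034: 16 days.
Residual: 129 days.
Total: 859 days.
859 mod 7 = 5, so 5 days before Thursday is Saturday.

Saturday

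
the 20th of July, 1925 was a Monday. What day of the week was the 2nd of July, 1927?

Saturday

Day-of-year of July 20, 1925: 201.
Day-of-year of July 2, 1927: 183.
1925 has 365 days, so 365 − 201 = 164 days remain in 1925.
Full years: 1926: 365. Sum = 365.
Total: 164 + 365 + 183 = 712 days.
712 mod 7 = 5, so 5 days after Monday is Saturday.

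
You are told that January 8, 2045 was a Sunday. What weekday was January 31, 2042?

Count forward from the earlier date (January 31, 2042) to the later (January 8, 2045):
January 31, 2042 → January 31, 2043: 365 days.
January 31, 2043 → January 31, 2044: 365 days.
January 2044: 31 − 31 = 0 days remain.
Then 11 full months totalling 335 days.
January 1–8, 2045: 8 days.
Residual: 343 days.
Total: 1073 days.
1073 mod 7 = 2, so 2 days before Sunday is Friday.

Friday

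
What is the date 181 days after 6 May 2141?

3 November 2141

Count 181 days after May 6, 2141:
May 2141: 31 − 6 = 25 days remain.
Then June (30), July (31), August (31), September (30), October (31): 30 + 31 + 31 + 30 + 31 = 153 days.
November 1–3, 2141: 3 days.
Total: 25 + 153 + 3 = 181 days.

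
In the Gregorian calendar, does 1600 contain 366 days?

1600 is a leap year (divisible by 400).

Yes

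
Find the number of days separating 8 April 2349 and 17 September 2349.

April 2349: 30 − 8 = 22 days remain.
Then May (31), June (30), July (31), August (31): 31 + 30 + 31 + 31 = 123 days.
September 1–17, 2349: 17 days.
Total: 22 + 123 + 17 = 162 days.

162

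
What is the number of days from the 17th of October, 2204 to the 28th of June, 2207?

October 17, 2204 → October 17, 2205: 365 days.
October 17, 2205 → October 17, 2206: 365 days.
October 2206: 31 − 17 = 14 days remain.
Then November (30), December (31), January (31), February 2207 (28), March (31), April (30), May (31): 30 + 31 + 31 + 28 + 31 + 30 + 31 = 212 days.
June 1–28, 2207: 28 days.
Residual: 254 days.
Total: 984 days.

984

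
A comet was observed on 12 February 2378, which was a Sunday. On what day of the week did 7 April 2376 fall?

Wednesday

Count forward from the earlier date (April 7, 2376) to the later (February 12, 2378):
April 7, 2376 → April 7, 2377: 365 days.
April 2377: 30 − 7 = 23 days remain.
Then 9 full months totalling 276 days.
February 1–12, 2378: 12 days (2378 is not a leap year).
Residual: 311 days.
Total: 676 days.
676 mod 7 = 4, so 4 days before Sunday is Wednesday.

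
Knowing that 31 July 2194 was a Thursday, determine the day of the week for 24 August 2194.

July 2194: 31 − 31 = 0 days remain.
August 1–24, 2194: 24 days.
Total: 0 + 24 = 24 days.
24 mod 7 = 3, so 3 days after Thursday is Sunday.

Sunday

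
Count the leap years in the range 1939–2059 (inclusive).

30

Years divisible by 4: 1940, 1944, …, 2056 — 30 in all.
2000 is divisible by 400, so still leap.
No century exceptions apply. Count: 30.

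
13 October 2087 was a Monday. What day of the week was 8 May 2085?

Tuesday

Count forward from the earlier date (May 8, 2085) to the later (October 13, 2087):
May 2085: 31 − 8 = 23 days remain.
Then 28 full months totalling 852 days.
October 1–13, 2087: 13 days.
Total: 23 + 852 + 13 = 888 days.
888 mod 7 = 6, so 6 days before Monday is Tuesday.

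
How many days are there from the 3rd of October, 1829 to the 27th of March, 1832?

October 3, 1829 → October 3, 1830: 365 days.
October 3, 1830 → October 3, 1831: 365 days.
October 1831: 31 − 3 = 28 days remain.
Then November (30), December (31), January (31), February 1832 (29): 30 + 31 + 31 + 29 = 121 days.
March 1–27, 1832: 27 days.
Residual: 176 days.
Total: 906 days.

906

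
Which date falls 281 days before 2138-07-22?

2137-10-14

Count 281 days before July 22, 2138:
October 2137: 31 − 14 = 17 days remain.
Then November (30), December (31), January (31), February 2138 (28), March (31), April (30), May (31), June (30): 30 + 31 + 31 + 28 + 31 + 30 + 31 + 30 = 242 days.
July 1–22, 2138: 22 days.
Residual: 281 days.
Total: 281 days.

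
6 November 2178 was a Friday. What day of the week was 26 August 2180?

Saturday

November 6, 2178 → November 6, 2179: 365 days.
November 2179: 30 − 6 = 24 days remain.
Then December (31), January (31), February 2180 (29), March (31), April (30), May (31), June (30), July (31): 31 + 31 + 29 + 31 + 30 + 31 + 30 + 31 = 244 days.
August 1–26, 2180: 26 days.
Residual: 294 days.
Total: 659 days.
659 mod 7 = 1, so 1 day after Friday is Saturday.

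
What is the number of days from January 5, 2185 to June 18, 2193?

Day-of-year of January 5, 2185: 5.
Day-of-year of June 18, 2193: 169.
2185 has 365 days, so 365 − 5 = 360 days remain in 2185.
Full years 2186–2192: 5 common + 2 leap = 5×365 + 2×366 = 2557 days.
Total: 360 + 2557 + 169 = 3086 days.

3086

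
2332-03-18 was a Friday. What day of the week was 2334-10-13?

Day-of-year of March 18, 2332: 78.
Day-of-year of October 13, 2334: 286.
2332 has 366 days, so 366 − 78 = 288 days remain in 2332.
Full years: 2333: 365. Sum = 365.
Total: 288 + 365 + 286 = 939 days.
939 mod 7 = 1, so 1 day after Friday is Saturday.

Saturday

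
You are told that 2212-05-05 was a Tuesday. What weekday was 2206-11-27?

Thursday

Count forward from the earlier date (November 27, 2206) to the later (May 5, 2212):
Day-of-year of November 27, 2206: 331.
Day-of-year of May 5, 2212: 126.
2206 has 365 days, so 365 − 331 = 34 days remain in 2206.
Full years: 2207: 365; 2208: 366; 2209: 365; 2210: 365; 2211: 365. Sum = 1826.
Total: 34 + 1826 + 126 = 1986 days.
1986 mod 7 = 5, so 5 days before Tuesday is Thursday.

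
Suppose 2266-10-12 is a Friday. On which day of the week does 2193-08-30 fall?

Count forward from the earlier date (August 30, 2193) to the later (October 12, 2266):
From August 30, 2193 to August 30, 2266: 73 years, of which 17 contain a Feb 29 — 56×365 + 17×366 = 26662 days.
(2200 is not a leap year (divisible by 100 but not 400).)
August 2266: 31 − 30 = 1 day remains.
Then September (30): 30 days.
October 1–12, 2266: 12 days.
Residual: 43 days.
Total: 26705 days.
26705 is a multiple of 7, so 2193-08-30 falls on the same weekday: Friday.

Friday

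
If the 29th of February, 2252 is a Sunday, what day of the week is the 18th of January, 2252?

Count forward from the earlier date (January 18, 2252) to the later (February 29, 2252):
January 2252: 31 − 18 = 13 days remain.
February 1–29, 2252: 29 days (2252 is a leap year).
Total: 13 + 29 = 42 days.
42 is a multiple of 7, so the 18th of January, 2252 falls on the same weekday: Sunday.

Sunday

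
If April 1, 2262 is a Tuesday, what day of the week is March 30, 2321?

Wednesday

Day-of-year of April 1, 2262: 91.
Day-of-year of March 30, 2321: 89.
2262 has 365 days, so 365 − 91 = 274 days remain in 2262.
Full years 2263–2320: 44 common + 14 leap = 44×365 + 14×366 = 21184 days.
Total: 274 + 21184 + 89 = 21547 days.
21547 mod 7 = 1, so 1 day after Tuesday is Wednesday.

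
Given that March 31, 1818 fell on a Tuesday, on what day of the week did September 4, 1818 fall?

March 1818: 31 − 31 = 0 days remain.
Then April (30), May (31), June (30), July (31), August (31): 30 + 31 + 30 + 31 + 31 = 153 days.
September 1–4, 1818: 4 days.
Total: 0 + 153 + 4 = 157 days.
157 mod 7 = 3, so 3 days after Tuesday is Friday.

Friday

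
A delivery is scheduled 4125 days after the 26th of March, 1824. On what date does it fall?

the 12th of July, 1835

Count 4125 days after March 26, 1824:
From March 26, 1824 to March 26, 1835: 11 years, of which 2 contain a Feb 29 — 9×365 + 2×366 = 4017 days.
March 1835: 31 − 26 = 5 days remain.
Then April (30), May (31), June (30): 30 + 31 + 30 = 91 days.
July 1–12, 1835: 12 days.
Residual: 108 days.
Total: 4125 days.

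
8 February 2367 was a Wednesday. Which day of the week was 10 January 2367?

Count forward from the earlier date (January 10, 2367) to the later (February 8, 2367):
January 2367: 31 − 10 = 21 days remain.
February 1–8, 2367: 8 days (2367 is not a leap year).
Total: 21 + 8 = 29 days.
29 mod 7 = 1, so 1 day before Wednesday is Tuesday.

Tuesday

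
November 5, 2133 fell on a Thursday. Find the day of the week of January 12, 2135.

Day-of-year of November 5, 2133: 309.
Day-of-year of January 12, 2135: 12.
2133 has 365 days, so 365 − 309 = 56 days remain in 2133.
Full years: 2134: 365. Sum = 365.
Total: 56 + 365 + 12 = 433 days.
433 mod 7 = 6, so 6 days after Thursday is Wednesday.

Wednesday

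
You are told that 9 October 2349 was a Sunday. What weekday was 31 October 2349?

Monday

Within October 2349: 31 − 9 = 22 days.
22 mod 7 = 1, so 1 day after Sunday is Monday.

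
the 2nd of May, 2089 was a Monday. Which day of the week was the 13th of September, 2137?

Friday

Day-of-year of May 2, 2089: 122.
Day-of-year of September 13, 2137: 256.
2089 has 365 days, so 365 − 122 = 243 days remain in 2089.
Full years 2090–2136: 36 common + 11 leap = 36×365 + 11×366 = 17166 days.
Total: 243 + 17166 + 256 = 17665 days.
17665 mod 7 = 4, so 4 days after Monday is Friday.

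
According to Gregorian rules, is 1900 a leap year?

1900 is not a leap year (divisible by 100 but not 400).

No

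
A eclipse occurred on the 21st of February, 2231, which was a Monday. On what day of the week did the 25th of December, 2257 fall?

From February 21, 2231 to February 21, 2257: 26 years, of which 7 contain a Feb 29 — 19×365 + 7×366 = 9497 days.
February 2257: 28 − 21 = 7 days remain (2257 is not a leap year, so February has 28 days).
Then 9 full months totalling 275 days.
December 1–25, 2257: 25 days.
Residual: 307 days.
Total: 9804 days.
9804 mod 7 = 4, so 4 days after Monday is Friday.

Friday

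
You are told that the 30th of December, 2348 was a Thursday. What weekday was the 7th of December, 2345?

Friday

Count forward from the earlier date (December 7, 2345) to the later (December 30, 2348):
December 7, 2345 → December 7, 2346: 365 days.
December 7, 2346 → December 7, 2347: 365 days.
December 7, 2347 → December 7, 2348: 366 days (2348 is a leap year).
Within December 2348: 30 − 7 = 23 days.
Total: 1119 days.
1119 mod 7 = 6, so 6 days before Thursday is Friday.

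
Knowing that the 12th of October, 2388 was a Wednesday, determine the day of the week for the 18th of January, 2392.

Saturday

October 12, 2388 → October 12, 2389: 365 days.
October 12, 2389 → October 12, 2390: 365 days.
October 12, 2390 → October 12, 2391: 365 days.
October 2391: 31 − 12 = 19 days remain.
Then November (30), December (31): 30 + 31 = 61 days.
January 1–18, 2392: 18 days.
Residual: 98 days.
Total: 1193 days.
1193 mod 7 = 3, so 3 days after Wednesday is Saturday.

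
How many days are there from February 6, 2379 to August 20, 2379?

195

February 2379: 28 − 6 = 22 days remain (2379 is not a leap year, so February has 28 days).
Then March (31), April (30), May (31), June (30), July (31): 31 + 30 + 31 + 30 + 31 = 153 days.
August 1–20, 2379: 20 days.
Total: 22 + 153 + 20 = 195 days.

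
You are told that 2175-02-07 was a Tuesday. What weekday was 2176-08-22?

February 2175: 28 − 7 = 21 days remain (2175 is not a leap year, so February has 28 days).
Then 17 full months totalling 519 days.
August 1–22, 2176: 22 days.
Total: 21 + 519 + 22 = 562 days.
562 mod 7 = 2, so 2 days after Tuesday is Thursday.

Thursday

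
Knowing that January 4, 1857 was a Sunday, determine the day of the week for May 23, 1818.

Saturday

Count forward from the earlier date (May 23, 1818) to the later (January 4, 1857):
Day-of-year of May 23, 1818: 143.
Day-of-year of January 4, 1857: 4.
1818 has 365 days, so 365 − 143 = 222 days remain in 1818.
Full years 1819–1856: 28 common + 10 leap = 28×365 + 10×366 = 13880 days.
Total: 222 + 13880 + 4 = 14106 days.
14106 mod 7 = 1, so 1 day before Sunday is Saturday.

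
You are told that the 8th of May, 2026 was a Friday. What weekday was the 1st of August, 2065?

From May 8, 2026 to May 8, 2065: 39 years, of which 10 contain a Feb 29 — 29×365 + 10×366 = 14245 days.
May 2065: 31 − 8 = 23 days remain.
Then June (30), July (31): 30 + 31 = 61 days.
August 1, 2065: 1 day.
Residual: 85 days.
Total: 14330 days.
14330 mod 7 = 1, so 1 day after Friday is Saturday.

Saturday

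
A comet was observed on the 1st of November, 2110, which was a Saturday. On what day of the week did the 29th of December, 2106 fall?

Count forward from the earlier date (December 29, 2106) to the later (November 1, 2110):
Day-of-year of December 29, 2106: 363.
Day-of-year of November 1, 2110: 305.
2106 has 365 days, so 365 − 363 = 2 days remain in 2106.
Full years: 2107: 365; 2108: 366; 2109: 365. Sum = 1096.
Total: 2 + 1096 + 305 = 1403 days.
1403 mod 7 = 3, so 3 days before Saturday is Wednesday.

Wednesday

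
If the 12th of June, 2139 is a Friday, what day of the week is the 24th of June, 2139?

Within June 2139: 24 − 12 = 12 days.
12 mod 7 = 5, so 5 days after Friday is Wednesday.

Wednesday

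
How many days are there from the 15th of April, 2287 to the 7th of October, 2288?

541

April 2287: 30 − 15 = 15 days remain.
Then 17 full months totalling 519 days.
October 1–7, 2288: 7 days.
Total: 15 + 519 + 7 = 541 days.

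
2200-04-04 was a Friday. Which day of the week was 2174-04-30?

Saturday

Count forward from the earlier date (April 30, 2174) to the later (April 4, 2200):
Day-of-year of April 30, 2174: 120.
Day-of-year of April 4, 2200: 94.
2174 has 365 days, so 365 − 120 = 245 days remain in 2174.
Full years 2175–2199: 19 common + 6 leap = 19×365 + 6×366 = 9131 days.
Total: 245 + 9131 + 94 = 9470 days.
9470 mod 7 = 6, so 6 days before Friday is Saturday.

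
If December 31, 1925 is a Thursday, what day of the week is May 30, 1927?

Monday

December 1925: 31 − 31 = 0 days remain.
Then 16 full months totalling 485 days.
May 1–30, 1927: 30 days.
Total: 0 + 485 + 30 = 515 days.
515 mod 7 = 4, so 4 days after Thursday is Monday.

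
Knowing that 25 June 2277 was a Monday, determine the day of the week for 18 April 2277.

Count forward from the earlier date (April 18, 2277) to the later (June 25, 2277):
April 2277: 30 − 18 = 12 days remain.
Then May (31): 31 days.
June 1–25, 2277: 25 days.
Total: 12 + 31 + 25 = 68 days.
68 mod 7 = 5, so 5 days before Monday is Wednesday.

Wednesday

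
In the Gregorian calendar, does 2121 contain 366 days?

No

2121 is not a leap year.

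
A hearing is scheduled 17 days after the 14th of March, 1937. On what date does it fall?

the 31st of March, 1937

Count 17 days after March 14, 1937:
Within March 1937: 31 − 14 = 17 days.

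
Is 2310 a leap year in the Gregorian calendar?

2310 is not a leap year.

No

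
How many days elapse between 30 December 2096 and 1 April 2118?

7761

From December 30, 2096 to December 30, 2117: 21 years, of which 4 contain a Feb 29 — 17×365 + 4×366 = 7669 days.
(2100 is not a leap year (divisible by 100 but not 400).)
December 2117: 31 − 30 = 1 day remains.
Then January (31), February 2118 (28), March (31): 31 + 28 + 31 = 90 days.
April 1, 2118: 1 day.
Residual: 92 days.
Total: 7761 days.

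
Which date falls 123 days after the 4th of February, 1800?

the 7th of June, 1800

Count 123 days after February 4, 1800:
February 1800: 28 − 4 = 24 days remain (1800 is not a leap year (divisible by 100 but not 400), so February has 28 days).
Then March (31), April (30), May (31): 31 + 30 + 31 = 92 days.
June 1–7, 1800: 7 days.
Total: 24 + 92 + 7 = 123 days.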